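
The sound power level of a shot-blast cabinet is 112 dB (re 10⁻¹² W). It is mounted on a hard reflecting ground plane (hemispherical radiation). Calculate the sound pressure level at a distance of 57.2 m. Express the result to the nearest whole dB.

69 dB

L_p = L_w − 10·log₁₀(2π·r²) with r = 57.2 m.
2π·r² = 2.056e+04 m², 10·log₁₀ of that is 43.130 dB.
L_p = 112 − 43.130 = 68.87 dB.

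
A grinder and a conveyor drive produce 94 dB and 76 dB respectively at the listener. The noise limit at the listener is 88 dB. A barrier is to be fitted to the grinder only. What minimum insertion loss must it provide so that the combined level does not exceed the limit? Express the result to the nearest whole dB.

6 dB

The untreated sources together contribute 10^(76/10) = 3.981e+07, i.e. 76.00 dB.
To meet 88 dB overall, the treated grinder may contribute at most 10^(88/10) − 3.981e+07 = 5.911e+08, i.e. 87.72 dB.
So the grinder must be reduced from 94 to 87.72 dB: IL = 6.28 dB.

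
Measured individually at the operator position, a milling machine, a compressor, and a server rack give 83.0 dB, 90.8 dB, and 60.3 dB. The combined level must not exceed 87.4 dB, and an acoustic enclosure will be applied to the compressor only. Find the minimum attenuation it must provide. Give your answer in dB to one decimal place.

Fixed contribution from the other sources: Σ 10^(L/10) = 10^(83.0/10) + 10^(60.3/10) = 2.006e+08 (83.02 dB).
To meet 87.4 dB overall, the treated compressor may contribute at most 10^(87.4/10) − 2.006e+08 = 3.489e+08, i.e. 85.43 dB.
Required insertion loss = 90.8 − 85.43 = 5.37 dB.

5.4 dB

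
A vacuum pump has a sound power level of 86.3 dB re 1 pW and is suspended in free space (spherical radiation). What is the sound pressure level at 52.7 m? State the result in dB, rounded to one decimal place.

40.9 dB

The power spreads over a sphere of area 4π·r², so L_p = L_w − 10·log₁₀(4π·r²).
4π·r² = 3.49e+04 m², 10·log₁₀ of that is 45.428 dB.
L_p = 86.3 − 45.428 = 40.87 dB.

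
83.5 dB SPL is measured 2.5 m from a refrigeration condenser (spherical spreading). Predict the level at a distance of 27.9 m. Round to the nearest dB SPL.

63 dB SPL

For a point source, L₂ = L₁ − 20·log₁₀(r₂/r₁).
L₂ = 83.5 − 20·log₁₀(27.9/2.5) = 83.5 − 20.953 = 62.55 dB SPL.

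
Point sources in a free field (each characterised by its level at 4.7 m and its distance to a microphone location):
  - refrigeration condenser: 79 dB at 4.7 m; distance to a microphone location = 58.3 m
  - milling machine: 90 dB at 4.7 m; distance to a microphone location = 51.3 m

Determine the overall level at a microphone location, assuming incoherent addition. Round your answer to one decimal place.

First find each source's level at the receiver (point-source: −20·log₁₀(r/r_ref)), then combine on an intensity basis.
refrigeration condenser: 79 − 20·log₁₀(58.3/4.7) = 79 − 21.87 = 57.13 dB.
milling machine: 90 − 20·log₁₀(51.3/4.7) = 90 − 20.76 = 69.24 dB.
Σ 10^(L/10) = 8.910e+06 → L_total = 10·log₁₀(8.910e+06) = 69.50 dB.

69.5 dB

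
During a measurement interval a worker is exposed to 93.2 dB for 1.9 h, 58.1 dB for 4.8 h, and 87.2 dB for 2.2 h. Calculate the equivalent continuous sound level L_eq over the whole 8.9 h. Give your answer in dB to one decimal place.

Weight each interval's intensity by its duration and average over T = 8.9 h:
Σ tᵢ·10^(Lᵢ/10) = 1.9·10^(93.2/10) + 4.8·10^(58.1/10) + 2.2·10^(87.2/10) = 5.127e+09.
L_eq = 10·log₁₀(5.127e+09/8.9) = 87.61 dB.

87.6 dB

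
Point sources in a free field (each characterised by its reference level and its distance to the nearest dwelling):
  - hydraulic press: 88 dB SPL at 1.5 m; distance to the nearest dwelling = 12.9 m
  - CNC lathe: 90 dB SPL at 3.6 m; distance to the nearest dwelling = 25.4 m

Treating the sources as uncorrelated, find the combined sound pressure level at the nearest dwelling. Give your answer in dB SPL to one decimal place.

74.6 dB SPL

Propagate each source to the receiver with L = L_ref − 20·log₁₀(r/r_ref), then add intensities.
hydraulic press: 88 − 20·log₁₀(12.9/1.5) = 88 − 18.69 = 69.31 dB SPL.
CNC lathe: 90 − 20·log₁₀(25.4/3.6) = 90 − 16.97 = 73.03 dB SPL.
Σ 10^(L/10) = 2.862e+07 → L_total = 10·log₁₀(2.862e+07) = 74.57 dB SPL.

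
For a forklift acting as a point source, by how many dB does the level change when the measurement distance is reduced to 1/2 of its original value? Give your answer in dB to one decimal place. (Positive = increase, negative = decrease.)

+6.0 dB

A point source loses 6 dB per doubling of distance; generally ΔL = −20·log₁₀(r₂/r₁).
ΔL = −20·log₁₀(0.5) = +6.02 dB.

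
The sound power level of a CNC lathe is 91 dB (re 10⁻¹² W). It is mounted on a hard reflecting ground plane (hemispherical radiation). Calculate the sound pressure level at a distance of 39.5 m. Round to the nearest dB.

51 dB

L_p = L_w − 10·log₁₀(2π·r²) with r = 39.5 m.
2π·r² = 9803 m², 10·log₁₀ of that is 39.914 dB.
L_p = 91 − 39.914 = 51.09 dB.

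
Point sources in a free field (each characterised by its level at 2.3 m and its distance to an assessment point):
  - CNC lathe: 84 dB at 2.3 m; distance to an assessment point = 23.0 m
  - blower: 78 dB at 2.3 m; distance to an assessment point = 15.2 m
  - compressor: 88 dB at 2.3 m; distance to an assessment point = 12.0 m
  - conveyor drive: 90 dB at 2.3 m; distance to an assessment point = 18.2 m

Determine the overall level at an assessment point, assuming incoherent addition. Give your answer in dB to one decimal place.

Apply inverse-square spreading to bring every level to the receiver, then sum 10^(L/10).
CNC lathe: 84 − 20·log₁₀(23.0/2.3) = 84 − 20.00 = 64.00 dB.
blower: 78 − 20·log₁₀(15.2/2.3) = 78 − 16.40 = 61.60 dB.
compressor: 88 − 20·log₁₀(12.0/2.3) = 88 − 14.35 = 73.65 dB.
conveyor drive: 90 − 20·log₁₀(18.2/2.3) = 90 − 17.97 = 72.03 dB.
Σ 10^(L/10) = 4.311e+07 → L_total = 10·log₁₀(4.311e+07) = 76.35 dB.

76.3 dB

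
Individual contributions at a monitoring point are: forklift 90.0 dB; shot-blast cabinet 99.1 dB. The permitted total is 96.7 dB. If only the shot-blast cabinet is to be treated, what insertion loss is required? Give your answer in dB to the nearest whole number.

Fixed contribution from the other source: Σ 10^(L/10) = 10^(90.0/10) = 1.000e+09 (90.00 dB).
The limit corresponds to 10^(96.7/10) = 4.677e+09; subtracting the fixed part leaves 3.677e+09 for the shot-blast cabinet, i.e. 95.66 dB.
Required insertion loss = 99.1 − 95.66 = 3.44 dB.

3 dB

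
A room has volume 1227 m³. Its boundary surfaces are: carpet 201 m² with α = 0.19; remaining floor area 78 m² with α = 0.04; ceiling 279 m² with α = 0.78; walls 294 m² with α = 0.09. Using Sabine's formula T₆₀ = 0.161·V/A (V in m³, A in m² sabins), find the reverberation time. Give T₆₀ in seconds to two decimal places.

0.69 s

Summing Sᵢαᵢ: 201·0.19 + 78·0.04 + 279·0.78 + 294·0.09 = 285.39 m².
T₆₀ = 0.161 × 1227 / 285.39 = 0.692 s.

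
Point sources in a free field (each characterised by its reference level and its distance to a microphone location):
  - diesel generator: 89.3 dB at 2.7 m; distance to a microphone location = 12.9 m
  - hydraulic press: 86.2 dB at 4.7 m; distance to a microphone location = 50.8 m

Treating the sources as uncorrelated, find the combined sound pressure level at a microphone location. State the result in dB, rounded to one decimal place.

First find each source's level at the receiver (point-source: −20·log₁₀(r/r_ref)), then combine on an intensity basis.
diesel generator: 89.3 − 20·log₁₀(12.9/2.7) = 89.3 − 13.58 = 75.72 dB.
hydraulic press: 86.2 − 20·log₁₀(50.8/4.7) = 86.2 − 20.68 = 65.52 dB.
Σ 10^(L/10) = 4.085e+07 → L_total = 10·log₁₀(4.085e+07) = 76.11 dB.

76.1 dB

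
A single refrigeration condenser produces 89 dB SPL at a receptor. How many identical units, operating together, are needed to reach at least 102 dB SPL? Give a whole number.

20

N identical sources give L₁ + 10·log₁₀ N, so require 10·log₁₀ N ≥ 102 − 89 = 13.0 dB.
N ≥ 10^(13.0/10) = 19.953, so N = 20.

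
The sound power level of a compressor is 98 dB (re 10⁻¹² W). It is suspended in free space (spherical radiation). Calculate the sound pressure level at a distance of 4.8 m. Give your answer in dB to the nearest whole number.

L_p = L_w − 10·log₁₀(4π·r²) with r = 4.8 m.
4π·r² = 289.5 m², 10·log₁₀ of that is 24.617 dB.
L_p = 98 − 24.617 = 73.38 dB.

73 dB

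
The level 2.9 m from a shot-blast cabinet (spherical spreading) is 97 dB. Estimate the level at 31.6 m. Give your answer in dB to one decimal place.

76.3 dB

Spherical spreading from a point source gives a 20·log₁₀(r₂/r₁) drop.
L₂ = 97 − 20·log₁₀(31.6/2.9) = 97 − 20.746 = 76.25 dB.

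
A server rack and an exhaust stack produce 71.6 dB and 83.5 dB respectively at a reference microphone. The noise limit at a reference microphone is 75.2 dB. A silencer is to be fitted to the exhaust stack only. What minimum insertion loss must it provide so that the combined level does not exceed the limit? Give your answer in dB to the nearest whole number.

11 dB

Fixed contribution from the other source: Σ 10^(L/10) = 10^(71.6/10) = 1.445e+07 (71.60 dB).
To meet 75.2 dB overall, the treated exhaust stack may contribute at most 10^(75.2/10) − 1.445e+07 = 1.866e+07, i.e. 72.71 dB.
Required insertion loss = 83.5 − 72.71 = 10.79 dB.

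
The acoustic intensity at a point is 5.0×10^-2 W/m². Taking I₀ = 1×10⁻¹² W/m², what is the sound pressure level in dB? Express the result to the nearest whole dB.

L = 10·log₁₀(I/I₀) = 10·log₁₀(5.0×10^-2/10⁻¹²) = 10·log₁₀(5.0×10^10).
L = 10·(0.6990 + 10) = 106.99 dB.

107 dB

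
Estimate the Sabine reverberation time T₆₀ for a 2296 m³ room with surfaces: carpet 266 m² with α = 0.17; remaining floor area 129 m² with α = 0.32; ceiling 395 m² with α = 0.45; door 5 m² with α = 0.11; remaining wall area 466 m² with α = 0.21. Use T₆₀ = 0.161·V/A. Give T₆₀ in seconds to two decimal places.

1.02 s

A = Σ Sᵢαᵢ = 266·0.17 + 129·0.32 + 395·0.45 + 5·0.11 + 466·0.21 = 362.66 m².
T₆₀ = 0.161·V/A = 0.161·2296/362.66 = 1.019 s.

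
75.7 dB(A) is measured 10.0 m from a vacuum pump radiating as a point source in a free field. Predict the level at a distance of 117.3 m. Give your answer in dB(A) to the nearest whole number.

54 dB(A)

For a point source, L₂ = L₁ − 20·log₁₀(r₂/r₁).
L₂ = 75.7 − 20·log₁₀(117.3/10.0) = 75.7 − 21.386 = 54.31 dB(A).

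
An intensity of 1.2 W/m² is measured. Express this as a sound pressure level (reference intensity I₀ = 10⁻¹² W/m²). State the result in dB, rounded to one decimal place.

120.8 dB

I/I₀ = 1.2/10⁻¹² = 1.2×10^12, and L = 10·log₁₀(I/I₀).
L = 10·(0.0792 + 12) = 120.79 dB.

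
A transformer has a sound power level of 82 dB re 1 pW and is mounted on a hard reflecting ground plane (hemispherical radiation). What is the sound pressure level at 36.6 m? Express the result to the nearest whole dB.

43 dB

L_p = L_w − 10·log₁₀(2π·r²) with r = 36.6 m.
2π·r² = 8417 m², 10·log₁₀ of that is 39.251 dB.
L_p = 82 − 39.251 = 42.75 dB.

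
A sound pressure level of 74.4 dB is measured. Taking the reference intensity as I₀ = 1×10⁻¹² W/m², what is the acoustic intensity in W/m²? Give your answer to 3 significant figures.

2.75e-05 W/m²

L = 10·log₁₀(I/I₀) ⇒ I = I₀·10^(L/10) = 10⁻¹² × 10^7.44.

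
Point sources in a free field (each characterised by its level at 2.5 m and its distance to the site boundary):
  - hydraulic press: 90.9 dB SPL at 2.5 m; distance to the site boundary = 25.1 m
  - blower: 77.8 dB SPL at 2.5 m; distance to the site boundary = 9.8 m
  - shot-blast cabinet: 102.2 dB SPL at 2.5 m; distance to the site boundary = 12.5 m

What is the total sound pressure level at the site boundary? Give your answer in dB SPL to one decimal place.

88.3 dB SPL

First find each source's level at the receiver (point-source: −20·log₁₀(r/r_ref)), then combine on an intensity basis.
hydraulic press: 90.9 − 20·log₁₀(25.1/2.5) = 90.9 − 20.03 = 70.87 dB SPL.
blower: 77.8 − 20·log₁₀(9.8/2.5) = 77.8 − 11.87 = 65.93 dB SPL.
shot-blast cabinet: 102.2 − 20·log₁₀(12.5/2.5) = 102.2 − 13.98 = 88.22 dB SPL.
Σ 10^(L/10) = 6.800e+08 → L_total = 10·log₁₀(6.800e+08) = 88.32 dB SPL.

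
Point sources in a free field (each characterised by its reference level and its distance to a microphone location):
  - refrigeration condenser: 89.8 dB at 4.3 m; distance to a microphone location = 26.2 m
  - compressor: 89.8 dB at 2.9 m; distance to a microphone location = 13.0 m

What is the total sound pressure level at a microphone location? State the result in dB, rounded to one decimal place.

First find each source's level at the receiver (point-source: −20·log₁₀(r/r_ref)), then combine on an intensity basis.
refrigeration condenser: 89.8 − 20·log₁₀(26.2/4.3) = 89.8 − 15.70 = 74.10 dB.
compressor: 89.8 − 20·log₁₀(13.0/2.9) = 89.8 − 13.03 = 76.77 dB.
Σ 10^(L/10) = 7.325e+07 → L_total = 10·log₁₀(7.325e+07) = 78.65 dB.

78.6 dB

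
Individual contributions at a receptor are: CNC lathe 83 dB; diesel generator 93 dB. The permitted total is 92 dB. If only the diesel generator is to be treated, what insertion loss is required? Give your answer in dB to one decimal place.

The untreated sources together contribute 10^(83/10) = 1.995e+08, i.e. 83.00 dB.
The limit corresponds to 10^(92/10) = 1.585e+09; subtracting the fixed part leaves 1.385e+09 for the diesel generator, i.e. 91.42 dB.
So the diesel generator must be reduced from 93 to 91.42 dB: IL = 1.58 dB.

1.6 dB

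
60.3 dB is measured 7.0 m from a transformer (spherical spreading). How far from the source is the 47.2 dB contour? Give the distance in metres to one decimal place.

31.6 m

Point-source spreading drops the level by 20·log₁₀(r₂/r₁); inverting, r₂/r₁ = 10^(ΔL/20).
r₂ = 7.0·10^((60.3−47.2)/20) = 7.0·10^(13.1/20) = 31.63 m.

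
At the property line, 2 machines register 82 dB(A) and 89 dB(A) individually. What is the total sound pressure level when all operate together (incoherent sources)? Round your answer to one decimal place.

89.8 dB(A)

Incoherent sources combine by intensity addition: L_total = 10·log₁₀(Σ 10^(L_i/10)).
Σ 10^(L/10) = 10^(82/10) + 10^(89/10) = 9.528e+08.
L_total = 10·log₁₀(9.528e+08) = 89.79 dB(A).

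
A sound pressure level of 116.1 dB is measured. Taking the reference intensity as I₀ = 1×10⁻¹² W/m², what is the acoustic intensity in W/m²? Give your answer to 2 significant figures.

0.41 W/m²

L = 10·log₁₀(I/I₀) ⇒ I = I₀·10^(L/10) = 10⁻¹² × 10^11.61.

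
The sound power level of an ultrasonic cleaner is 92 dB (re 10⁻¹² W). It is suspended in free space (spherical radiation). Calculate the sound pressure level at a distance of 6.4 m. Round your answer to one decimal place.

The power spreads over a sphere of area 4π·r², so L_p = L_w − 10·log₁₀(4π·r²).
4π·r² = 514.7 m², 10·log₁₀ of that is 27.116 dB.
L_p = 92 − 27.116 = 64.88 dB.

64.9 dB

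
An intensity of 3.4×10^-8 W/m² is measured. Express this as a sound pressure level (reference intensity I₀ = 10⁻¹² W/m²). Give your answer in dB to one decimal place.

I/I₀ = 3.4×10^-8/10⁻¹² = 3.4×10^4, and L = 10·log₁₀(I/I₀).
L = 10·(0.5315 + 4) = 45.31 dB.

45.3 dB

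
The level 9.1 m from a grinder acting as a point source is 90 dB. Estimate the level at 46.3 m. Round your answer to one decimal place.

75.9 dB

For a point source, L₂ = L₁ − 20·log₁₀(r₂/r₁).
L₂ = 90 − 20·log₁₀(46.3/9.1) = 90 − 14.131 = 75.87 dB.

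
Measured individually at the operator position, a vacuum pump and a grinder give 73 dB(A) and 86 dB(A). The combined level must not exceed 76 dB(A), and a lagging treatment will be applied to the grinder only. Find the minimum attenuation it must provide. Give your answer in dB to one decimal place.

13.0 dB

Fixed contribution from the other source: Σ 10^(L/10) = 10^(73/10) = 1.995e+07 (73.00 dB(A)).
The limit corresponds to 10^(76/10) = 3.981e+07; subtracting the fixed part leaves 1.986e+07 for the grinder, i.e. 72.98 dB(A).
So the grinder must be reduced from 86 to 72.98 dB(A): IL = 13.02 dB.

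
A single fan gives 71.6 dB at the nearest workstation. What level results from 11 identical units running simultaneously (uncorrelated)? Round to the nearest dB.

82 dB

With 11 equal, uncorrelated contributions the intensity is 11× that of one unit, giving a rise of 10·log₁₀ 11.
L_total = 71.6 + 10·log₁₀(11) = 71.6 + 10.414 = 82.01 dB.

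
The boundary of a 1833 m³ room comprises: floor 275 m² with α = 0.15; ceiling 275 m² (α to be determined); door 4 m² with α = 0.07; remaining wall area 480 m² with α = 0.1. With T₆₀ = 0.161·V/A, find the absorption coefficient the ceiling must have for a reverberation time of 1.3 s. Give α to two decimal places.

0.50

A = 0.161·V/T₆₀ = 0.161·1833/1.3 = 227.01 m² sabins.
Absorption from the other surfaces = 275·0.15 + 4·0.07 + 480·0.1 = 89.53 m², so the ceiling must supply 137.48 m² over 275 m².
α = 137.48/275 = 0.500.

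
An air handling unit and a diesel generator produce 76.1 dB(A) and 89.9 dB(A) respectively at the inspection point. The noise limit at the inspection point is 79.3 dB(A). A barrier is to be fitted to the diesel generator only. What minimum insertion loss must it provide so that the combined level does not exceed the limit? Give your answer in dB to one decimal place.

Fixed contribution from the other source: Σ 10^(L/10) = 10^(76.1/10) = 4.074e+07 (76.10 dB(A)).
The limit corresponds to 10^(79.3/10) = 8.511e+07; subtracting the fixed part leaves 4.438e+07 for the diesel generator, i.e. 76.47 dB(A).
So the diesel generator must be reduced from 89.9 to 76.47 dB(A): IL = 13.43 dB.

13.4 dB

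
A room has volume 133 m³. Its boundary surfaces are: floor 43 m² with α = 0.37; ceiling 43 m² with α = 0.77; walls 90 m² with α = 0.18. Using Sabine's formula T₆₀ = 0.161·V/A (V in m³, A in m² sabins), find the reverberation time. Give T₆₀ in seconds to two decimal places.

Total absorption A = 43·0.37 + 43·0.77 + 90·0.18 = 65.22 m² sabins.
T₆₀ = 0.161 × 133 / 65.22 = 0.328 s.

0.33 s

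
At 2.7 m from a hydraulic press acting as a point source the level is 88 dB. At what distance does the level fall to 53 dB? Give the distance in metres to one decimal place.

The 35.0 dB drop corresponds to a distance ratio of 10^(35.0/20) for a point source.
r₂ = 2.7·10^((88−53)/20) = 2.7·10^(35.0/20) = 151.83 m.

151.8 m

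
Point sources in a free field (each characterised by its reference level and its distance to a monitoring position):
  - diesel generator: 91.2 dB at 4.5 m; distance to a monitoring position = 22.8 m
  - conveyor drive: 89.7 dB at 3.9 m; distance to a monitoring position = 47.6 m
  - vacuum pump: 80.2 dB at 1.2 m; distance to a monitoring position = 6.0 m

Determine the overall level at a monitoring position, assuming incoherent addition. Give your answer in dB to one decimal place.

77.9 dB

Propagate each source to the receiver with L = L_ref − 20·log₁₀(r/r_ref), then add intensities.
diesel generator: 91.2 − 20·log₁₀(22.8/4.5) = 91.2 − 14.09 = 77.11 dB.
conveyor drive: 89.7 − 20·log₁₀(47.6/3.9) = 89.7 − 21.73 = 67.97 dB.
vacuum pump: 80.2 − 20·log₁₀(6.0/1.2) = 80.2 − 13.98 = 66.22 dB.
Σ 10^(L/10) = 6.181e+07 → L_total = 10·log₁₀(6.181e+07) = 77.91 dB.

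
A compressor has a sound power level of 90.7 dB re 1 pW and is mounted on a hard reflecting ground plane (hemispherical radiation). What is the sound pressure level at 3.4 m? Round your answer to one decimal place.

72.1 dB

The power spreads over a hemisphere of area 2π·r², so L_p = L_w − 10·log₁₀(2π·r²).
2π·r² = 72.63 m², 10·log₁₀ of that is 18.611 dB.
L_p = 90.7 − 18.611 = 72.09 dB.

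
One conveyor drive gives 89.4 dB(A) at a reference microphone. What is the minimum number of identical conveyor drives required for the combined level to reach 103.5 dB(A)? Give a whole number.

26

Need L₁ + 10·log₁₀ N ≥ 103.5, i.e. log₁₀ N ≥ 1.41.
N ≥ 10^(14.1/10) = 25.704, so N = 26.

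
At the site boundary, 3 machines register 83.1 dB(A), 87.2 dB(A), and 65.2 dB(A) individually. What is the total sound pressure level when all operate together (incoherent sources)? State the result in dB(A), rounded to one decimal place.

Incoherent sources combine by intensity addition: L_total = 10·log₁₀(Σ 10^(L_i/10)).
Σ 10^(L/10) = 10^(83.1/10) + 10^(87.2/10) + 10^(65.2/10) = 7.323e+08.
L_total = 10·log₁₀(7.323e+08) = 88.65 dB(A).

88.6 dB(A)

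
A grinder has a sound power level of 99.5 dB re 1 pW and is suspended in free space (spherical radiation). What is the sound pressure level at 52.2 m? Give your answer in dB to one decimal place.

L_p = L_w − 10·log₁₀(4π·r²) with r = 52.2 m.
4π·r² = 3.424e+04 m², 10·log₁₀ of that is 45.346 dB.
L_p = 99.5 − 45.346 = 54.15 dB.

54.2 dB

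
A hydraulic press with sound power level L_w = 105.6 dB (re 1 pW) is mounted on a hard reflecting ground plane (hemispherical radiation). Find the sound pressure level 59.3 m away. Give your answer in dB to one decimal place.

62.2 dB

The power spreads over a hemisphere of area 2π·r², so L_p = L_w − 10·log₁₀(2π·r²).
2π·r² = 2.209e+04 m², 10·log₁₀ of that is 43.443 dB.
L_p = 105.6 − 43.443 = 62.16 dB.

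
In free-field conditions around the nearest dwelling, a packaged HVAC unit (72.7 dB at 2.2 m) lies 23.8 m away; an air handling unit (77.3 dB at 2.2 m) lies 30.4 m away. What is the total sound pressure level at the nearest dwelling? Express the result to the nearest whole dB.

First find each source's level at the receiver (point-source: −20·log₁₀(r/r_ref)), then combine on an intensity basis.
packaged HVAC unit: 72.7 − 20·log₁₀(23.8/2.2) = 72.7 − 20.68 = 52.02 dB.
air handling unit: 77.3 − 20·log₁₀(30.4/2.2) = 77.3 − 22.81 = 54.49 dB.
Σ 10^(L/10) = 4.404e+05 → L_total = 10·log₁₀(4.404e+05) = 56.44 dB.

56 dB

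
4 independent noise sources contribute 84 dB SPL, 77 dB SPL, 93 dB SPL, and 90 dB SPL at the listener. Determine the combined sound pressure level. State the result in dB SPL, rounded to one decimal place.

Incoherent sources combine by intensity addition: L_total = 10·log₁₀(Σ 10^(L_i/10)).
Σ 10^(L/10) = 10^(84/10) + 10^(77/10) + 10^(93/10) + 10^(90/10) = 3.297e+09.
L_total = 10·log₁₀(3.297e+09) = 95.18 dB SPL.

95.2 dB SPL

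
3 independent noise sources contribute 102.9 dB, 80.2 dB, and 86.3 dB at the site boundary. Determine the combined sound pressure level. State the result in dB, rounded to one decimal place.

103.0 dB

For uncorrelated sources the intensities add, so convert each level to linear form, sum, and take 10·log₁₀ of the total.
Σ 10^(L/10) = 10^(102.9/10) + 10^(80.2/10) + 10^(86.3/10) = 2.003e+10.
L_total = 10·log₁₀(2.003e+10) = 103.02 dB.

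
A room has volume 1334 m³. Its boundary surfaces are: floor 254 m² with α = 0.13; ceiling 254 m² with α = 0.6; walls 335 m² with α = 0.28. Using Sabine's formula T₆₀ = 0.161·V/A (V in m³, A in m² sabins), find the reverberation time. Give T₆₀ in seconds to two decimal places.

0.77 s

Summing Sᵢαᵢ: 254·0.13 + 254·0.6 + 335·0.28 = 279.22 m².
T₆₀ = 0.161 × 1334 / 279.22 = 0.769 s.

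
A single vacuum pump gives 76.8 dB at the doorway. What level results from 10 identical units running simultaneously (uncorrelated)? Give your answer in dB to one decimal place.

With 10 equal, uncorrelated contributions the intensity is 10× that of one unit, giving a rise of 10·log₁₀ 10.
L_total = 76.8 + 10·log₁₀(10) = 76.8 + 10.000 = 86.80 dB.

86.8 dB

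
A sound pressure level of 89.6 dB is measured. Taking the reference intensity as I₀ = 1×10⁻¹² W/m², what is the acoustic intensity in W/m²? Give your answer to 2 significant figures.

0.00091 W/m²

I = I₀·10^(L/10) = 10⁻¹² × 10^(89.6/10) = 10^(-3.040).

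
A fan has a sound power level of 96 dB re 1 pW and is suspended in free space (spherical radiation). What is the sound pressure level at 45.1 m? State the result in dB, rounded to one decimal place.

51.9 dB

Free-field spherical radiation: L_p = L_w − 10·log₁₀(4π·r²), r = 45.1 m.
4π·r² = 2.556e+04 m², 10·log₁₀ of that is 44.076 dB.
L_p = 96 − 44.076 = 51.92 dB.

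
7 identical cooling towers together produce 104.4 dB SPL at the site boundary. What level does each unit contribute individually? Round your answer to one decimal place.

7 equal contributions raise the level by 10·log₁₀ 7 = 8.451 dB, so each unit alone gives 104.4 − 8.451.

95.9 dB SPL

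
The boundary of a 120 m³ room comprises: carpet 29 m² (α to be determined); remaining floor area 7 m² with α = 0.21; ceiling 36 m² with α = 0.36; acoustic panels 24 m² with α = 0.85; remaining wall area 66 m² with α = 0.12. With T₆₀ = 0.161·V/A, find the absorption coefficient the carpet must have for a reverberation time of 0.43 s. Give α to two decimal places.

From T₆₀ = 0.161·V/A, the target T₆₀ = 0.43 s needs A = 0.161·120/0.43 = 44.93 m².
Absorption from the other surfaces = 7·0.21 + 36·0.36 + 24·0.85 + 66·0.12 = 42.75 m², so the carpet must supply 2.18 m² over 29 m².
α = 2.18/29 = 0.075.

0.08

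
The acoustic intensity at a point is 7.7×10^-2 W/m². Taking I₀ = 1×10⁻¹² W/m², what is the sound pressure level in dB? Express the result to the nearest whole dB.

109 dB

L = 10·log₁₀(I/I₀) = 10·log₁₀(7.7×10^-2/10⁻¹²) = 10·log₁₀(7.7×10^10).
L = 10·(0.8865 + 10) = 108.86 dB.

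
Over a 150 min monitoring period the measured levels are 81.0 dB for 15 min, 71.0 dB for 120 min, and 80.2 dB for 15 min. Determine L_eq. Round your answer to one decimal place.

75.2 dB

Weight each interval's intensity by its duration and average over T = 150 min:
Σ tᵢ·10^(Lᵢ/10) = 15·10^(81.0/10) + 120·10^(71.0/10) + 15·10^(80.2/10) = 4.970e+09.
L_eq = 10·log₁₀(4.970e+09/150) = 75.20 dB.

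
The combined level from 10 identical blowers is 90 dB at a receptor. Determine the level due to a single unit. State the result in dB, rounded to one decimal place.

80.0 dB

Dividing the total intensity by 10 lowers the level by 10·log₁₀ 10 = 10.000 dB: L₁ = 90 − 10.000.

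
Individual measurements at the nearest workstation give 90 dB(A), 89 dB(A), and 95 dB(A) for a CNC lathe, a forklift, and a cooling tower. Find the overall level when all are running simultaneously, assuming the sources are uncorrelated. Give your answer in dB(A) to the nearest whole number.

Incoherent sources combine by intensity addition: L_total = 10·log₁₀(Σ 10^(L_i/10)).
Σ 10^(L/10) = 10^(90/10) + 10^(89/10) + 10^(95/10) = 4.957e+09.
L_total = 10·log₁₀(4.957e+09) = 96.95 dB(A).

97 dB(A)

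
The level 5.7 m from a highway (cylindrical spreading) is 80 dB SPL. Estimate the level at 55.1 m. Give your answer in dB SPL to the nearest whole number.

Line-source attenuation: ΔL = 10·log₁₀(r₂/r₁) = 10·log₁₀(55.1/5.7) = 9.853 dB.
L₂ = 80 − 10·log₁₀(55.1/5.7) = 80 − 9.853 = 70.15 dB SPL.

70 dB SPL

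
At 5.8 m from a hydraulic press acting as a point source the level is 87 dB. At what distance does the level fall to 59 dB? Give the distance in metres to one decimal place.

145.7 m

The 28.0 dB drop corresponds to a distance ratio of 10^(28.0/20) for a point source.
r₂ = 5.8·10^((87−59)/20) = 5.8·10^(28.0/20) = 145.69 m.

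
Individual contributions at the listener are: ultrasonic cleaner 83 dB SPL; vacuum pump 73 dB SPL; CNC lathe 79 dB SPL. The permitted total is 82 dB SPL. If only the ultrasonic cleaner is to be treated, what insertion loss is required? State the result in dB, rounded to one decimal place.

5.3 dB

Everything except the ultrasonic cleaner sums to 10^(73/10) + 10^(79/10) = 9.939e+07 in linear terms, 79.97 dB SPL.
The limit corresponds to 10^(82/10) = 1.585e+08; subtracting the fixed part leaves 5.910e+07 for the ultrasonic cleaner, i.e. 77.72 dB SPL.
Required insertion loss = 83 − 77.72 = 5.28 dB.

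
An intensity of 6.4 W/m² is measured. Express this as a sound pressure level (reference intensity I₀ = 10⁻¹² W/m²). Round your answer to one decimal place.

Dividing by I₀ shifts the exponent by 12: I/I₀ = 6.4×10^12.
L = 10·(0.8062 + 12) = 128.06 dB.

128.1 dB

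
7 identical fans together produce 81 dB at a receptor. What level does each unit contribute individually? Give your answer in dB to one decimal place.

Dividing the total intensity by 7 lowers the level by 10·log₁₀ 7 = 8.451 dB: L₁ = 81 − 8.451.

72.5 dB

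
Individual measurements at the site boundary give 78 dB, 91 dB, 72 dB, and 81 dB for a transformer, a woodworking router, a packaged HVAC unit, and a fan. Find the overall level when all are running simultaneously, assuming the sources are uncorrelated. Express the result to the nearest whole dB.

For uncorrelated sources the intensities add, so convert each level to linear form, sum, and take 10·log₁₀ of the total.
Σ 10^(L/10) = 10^(78/10) + 10^(91/10) + 10^(72/10) + 10^(81/10) = 1.464e+09.
L_total = 10·log₁₀(1.464e+09) = 91.65 dB.

92 dB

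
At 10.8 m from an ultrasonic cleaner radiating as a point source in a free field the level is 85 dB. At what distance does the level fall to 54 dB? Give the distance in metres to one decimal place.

Point-source spreading drops the level by 20·log₁₀(r₂/r₁); inverting, r₂/r₁ = 10^(ΔL/20).
r₂ = 10.8·10^((85−54)/20) = 10.8·10^(31.0/20) = 383.20 m.

383.2 m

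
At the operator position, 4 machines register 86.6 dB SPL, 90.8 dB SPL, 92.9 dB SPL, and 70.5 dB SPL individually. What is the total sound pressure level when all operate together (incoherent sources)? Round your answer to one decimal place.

95.6 dB SPL

For uncorrelated sources the intensities add, so convert each level to linear form, sum, and take 10·log₁₀ of the total.
Σ 10^(L/10) = 10^(86.6/10) + 10^(90.8/10) + 10^(92.9/10) + 10^(70.5/10) = 3.620e+09.
L_total = 10·log₁₀(3.620e+09) = 95.59 dB SPL.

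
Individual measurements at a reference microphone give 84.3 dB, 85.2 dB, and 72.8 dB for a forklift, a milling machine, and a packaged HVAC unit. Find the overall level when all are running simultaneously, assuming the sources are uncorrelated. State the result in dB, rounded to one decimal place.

87.9 dB

Incoherent sources combine by intensity addition: L_total = 10·log₁₀(Σ 10^(L_i/10)).
Σ 10^(L/10) = 10^(84.3/10) + 10^(85.2/10) + 10^(72.8/10) = 6.193e+08.
L_total = 10·log₁₀(6.193e+08) = 87.92 dB.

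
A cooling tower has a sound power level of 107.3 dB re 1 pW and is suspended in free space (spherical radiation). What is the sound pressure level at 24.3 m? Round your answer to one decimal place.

68.6 dB

Free-field spherical radiation: L_p = L_w − 10·log₁₀(4π·r²), r = 24.3 m.
4π·r² = 7420 m², 10·log₁₀ of that is 38.704 dB.
L_p = 107.3 − 38.704 = 68.60 dB.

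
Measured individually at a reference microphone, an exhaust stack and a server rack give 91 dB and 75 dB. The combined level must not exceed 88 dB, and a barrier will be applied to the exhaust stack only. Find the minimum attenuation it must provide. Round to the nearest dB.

3 dB

Everything except the exhaust stack sums to 10^(75/10) = 3.162e+07 in linear terms, 75.00 dB.
To meet 88 dB overall, the treated exhaust stack may contribute at most 10^(88/10) − 3.162e+07 = 5.993e+08, i.e. 87.78 dB.
So the exhaust stack must be reduced from 91 to 87.78 dB: IL = 3.22 dB.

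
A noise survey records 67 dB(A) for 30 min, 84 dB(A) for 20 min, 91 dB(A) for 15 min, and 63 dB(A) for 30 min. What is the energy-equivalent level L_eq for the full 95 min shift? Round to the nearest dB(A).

L_eq = 10·log₁₀[(1/T)·Σ tᵢ·10^(Lᵢ/10)] with T = 95 min.
Σ tᵢ·10^(Lᵢ/10) = 30·10^(67/10) + 20·10^(84/10) + 15·10^(91/10) + 30·10^(63/10) = 2.412e+10.
L_eq = 10·log₁₀(2.412e+10/95) = 84.05 dB(A).

84 dB(A)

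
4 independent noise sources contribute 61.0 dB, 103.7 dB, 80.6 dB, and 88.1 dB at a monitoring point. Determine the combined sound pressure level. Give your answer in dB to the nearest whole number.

For uncorrelated sources the intensities add, so convert each level to linear form, sum, and take 10·log₁₀ of the total.
Σ 10^(L/10) = 10^(61.0/10) + 10^(103.7/10) + 10^(80.6/10) + 10^(88.1/10) = 2.420e+10.
L_total = 10·log₁₀(2.420e+10) = 103.84 dB.

104 dB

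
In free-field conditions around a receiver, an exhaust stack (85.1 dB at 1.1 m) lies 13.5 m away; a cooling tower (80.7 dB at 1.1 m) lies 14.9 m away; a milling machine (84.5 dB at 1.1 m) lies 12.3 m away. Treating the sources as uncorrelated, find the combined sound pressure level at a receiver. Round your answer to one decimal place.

Apply inverse-square spreading to bring every level to the receiver, then sum 10^(L/10).
exhaust stack: 85.1 − 20·log₁₀(13.5/1.1) = 85.1 − 21.78 = 63.32 dB.
cooling tower: 80.7 − 20·log₁₀(14.9/1.1) = 80.7 − 22.64 = 58.06 dB.
milling machine: 84.5 − 20·log₁₀(12.3/1.1) = 84.5 − 20.97 = 63.53 dB.
Σ 10^(L/10) = 5.043e+06 → L_total = 10·log₁₀(5.043e+06) = 67.03 dB.

67.0 dB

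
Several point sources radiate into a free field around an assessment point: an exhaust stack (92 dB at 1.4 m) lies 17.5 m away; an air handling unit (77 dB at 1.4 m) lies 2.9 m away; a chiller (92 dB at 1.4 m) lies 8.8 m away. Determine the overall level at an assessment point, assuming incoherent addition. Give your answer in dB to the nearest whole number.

78 dB

Apply inverse-square spreading to bring every level to the receiver, then sum 10^(L/10).
exhaust stack: 92 − 20·log₁₀(17.5/1.4) = 92 − 21.94 = 70.06 dB.
air handling unit: 77 − 20·log₁₀(2.9/1.4) = 77 − 6.33 = 70.67 dB.
chiller: 92 − 20·log₁₀(8.8/1.4) = 92 − 15.97 = 76.03 dB.
Σ 10^(L/10) = 6.194e+07 → L_total = 10·log₁₀(6.194e+07) = 77.92 dB.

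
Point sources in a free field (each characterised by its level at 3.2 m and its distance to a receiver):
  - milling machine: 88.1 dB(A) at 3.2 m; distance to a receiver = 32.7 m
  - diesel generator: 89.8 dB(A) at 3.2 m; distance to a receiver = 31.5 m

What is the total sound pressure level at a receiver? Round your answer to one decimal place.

72.1 dB(A)

Propagate each source to the receiver with L = L_ref − 20·log₁₀(r/r_ref), then add intensities.
milling machine: 88.1 − 20·log₁₀(32.7/3.2) = 88.1 − 20.19 = 67.91 dB(A).
diesel generator: 89.8 − 20·log₁₀(31.5/3.2) = 89.8 − 19.86 = 69.94 dB(A).
Σ 10^(L/10) = 1.604e+07 → L_total = 10·log₁₀(1.604e+07) = 72.05 dB(A).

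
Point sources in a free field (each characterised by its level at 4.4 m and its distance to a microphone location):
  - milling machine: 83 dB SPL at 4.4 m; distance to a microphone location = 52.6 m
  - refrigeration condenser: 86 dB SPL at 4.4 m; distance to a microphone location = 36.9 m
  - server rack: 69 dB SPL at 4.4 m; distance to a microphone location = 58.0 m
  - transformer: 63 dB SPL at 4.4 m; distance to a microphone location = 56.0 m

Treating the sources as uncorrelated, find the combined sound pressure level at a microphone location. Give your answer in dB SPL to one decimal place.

68.5 dB SPL

Propagate each source to the receiver with L = L_ref − 20·log₁₀(r/r_ref), then add intensities.
milling machine: 83 − 20·log₁₀(52.6/4.4) = 83 − 21.55 = 61.45 dB SPL.
refrigeration condenser: 86 − 20·log₁₀(36.9/4.4) = 86 − 18.47 = 67.53 dB SPL.
server rack: 69 − 20·log₁₀(58.0/4.4) = 69 − 22.40 = 46.60 dB SPL.
transformer: 63 − 20·log₁₀(56.0/4.4) = 63 − 22.09 = 40.91 dB SPL.
Σ 10^(L/10) = 7.115e+06 → L_total = 10·log₁₀(7.115e+06) = 68.52 dB SPL.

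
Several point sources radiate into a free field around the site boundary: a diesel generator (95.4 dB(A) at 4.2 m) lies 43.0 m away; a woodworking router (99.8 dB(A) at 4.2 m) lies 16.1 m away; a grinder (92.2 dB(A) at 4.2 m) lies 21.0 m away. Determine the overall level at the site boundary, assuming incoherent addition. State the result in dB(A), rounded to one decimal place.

Apply inverse-square spreading to bring every level to the receiver, then sum 10^(L/10).
diesel generator: 95.4 − 20·log₁₀(43.0/4.2) = 95.4 − 20.20 = 75.20 dB(A).
woodworking router: 99.8 − 20·log₁₀(16.1/4.2) = 99.8 − 11.67 = 88.13 dB(A).
grinder: 92.2 − 20·log₁₀(21.0/4.2) = 92.2 − 13.98 = 78.22 dB(A).
Σ 10^(L/10) = 7.494e+08 → L_total = 10·log₁₀(7.494e+08) = 88.75 dB(A).

88.7 dB(A)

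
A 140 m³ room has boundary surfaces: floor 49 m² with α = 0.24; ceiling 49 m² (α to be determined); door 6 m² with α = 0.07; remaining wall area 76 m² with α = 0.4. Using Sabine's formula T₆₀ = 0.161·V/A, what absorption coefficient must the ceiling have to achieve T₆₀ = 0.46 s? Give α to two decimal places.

0.13

A = 0.161·V/T₆₀ = 0.161·140/0.46 = 49.00 m² sabins.
Absorption from the other surfaces = 49·0.24 + 6·0.07 + 76·0.4 = 42.58 m², so the ceiling must supply 6.42 m² over 49 m².
α = 6.42/49 = 0.131.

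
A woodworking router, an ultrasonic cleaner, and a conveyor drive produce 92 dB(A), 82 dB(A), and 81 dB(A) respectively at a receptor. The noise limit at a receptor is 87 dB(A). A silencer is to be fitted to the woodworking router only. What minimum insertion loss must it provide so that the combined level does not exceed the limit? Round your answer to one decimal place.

8.6 dB

Fixed contribution from the other sources: Σ 10^(L/10) = 10^(82/10) + 10^(81/10) = 2.844e+08 (84.54 dB(A)).
To meet 87 dB(A) overall, the treated woodworking router may contribute at most 10^(87/10) − 2.844e+08 = 2.168e+08, i.e. 83.36 dB(A).
Required insertion loss = 92 − 83.36 = 8.64 dB.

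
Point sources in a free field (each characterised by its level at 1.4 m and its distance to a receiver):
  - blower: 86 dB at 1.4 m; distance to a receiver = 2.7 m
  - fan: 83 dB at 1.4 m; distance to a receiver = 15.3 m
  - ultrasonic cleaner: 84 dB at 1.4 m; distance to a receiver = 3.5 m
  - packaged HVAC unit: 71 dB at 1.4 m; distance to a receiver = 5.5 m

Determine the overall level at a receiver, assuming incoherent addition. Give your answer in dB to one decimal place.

Apply inverse-square spreading to bring every level to the receiver, then sum 10^(L/10).
blower: 86 − 20·log₁₀(2.7/1.4) = 86 − 5.70 = 80.30 dB.
fan: 83 − 20·log₁₀(15.3/1.4) = 83 − 20.77 = 62.23 dB.
ultrasonic cleaner: 84 − 20·log₁₀(3.5/1.4) = 84 − 7.96 = 76.04 dB.
packaged HVAC unit: 71 − 20·log₁₀(5.5/1.4) = 71 − 11.88 = 59.12 dB.
Σ 10^(L/10) = 1.497e+08 → L_total = 10·log₁₀(1.497e+08) = 81.75 dB.

81.8 dB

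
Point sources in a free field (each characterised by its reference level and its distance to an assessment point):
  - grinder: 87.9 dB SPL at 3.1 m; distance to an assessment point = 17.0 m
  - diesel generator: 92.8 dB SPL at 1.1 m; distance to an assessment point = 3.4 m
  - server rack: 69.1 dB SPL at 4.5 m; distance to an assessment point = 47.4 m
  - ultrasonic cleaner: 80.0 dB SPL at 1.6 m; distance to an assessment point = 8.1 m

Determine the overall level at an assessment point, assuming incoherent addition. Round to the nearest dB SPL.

Propagate each source to the receiver with L = L_ref − 20·log₁₀(r/r_ref), then add intensities.
grinder: 87.9 − 20·log₁₀(17.0/3.1) = 87.9 − 14.78 = 73.12 dB SPL.
diesel generator: 92.8 − 20·log₁₀(3.4/1.1) = 92.8 − 9.80 = 83.00 dB SPL.
server rack: 69.1 − 20·log₁₀(47.4/4.5) = 69.1 − 20.45 = 48.65 dB SPL.
ultrasonic cleaner: 80.0 − 20·log₁₀(8.1/1.6) = 80.0 − 14.09 = 65.91 dB SPL.
Σ 10^(L/10) = 2.239e+08 → L_total = 10·log₁₀(2.239e+08) = 83.50 dB SPL.

84 dB SPL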